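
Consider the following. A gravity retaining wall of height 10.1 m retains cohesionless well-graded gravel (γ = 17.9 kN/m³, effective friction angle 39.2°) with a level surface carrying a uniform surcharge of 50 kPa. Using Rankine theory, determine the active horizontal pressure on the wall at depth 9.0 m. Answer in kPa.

K_a = (1 − sin φ)/(1 + sin φ) = 0.2255.
σ_v = γz + q = 17.9 × 9.0 + 50 = 211.1 kPa.
σ_h = K_a σ_v = 0.2255 × 211.1 = 47.60 kPa.

47.6 kPa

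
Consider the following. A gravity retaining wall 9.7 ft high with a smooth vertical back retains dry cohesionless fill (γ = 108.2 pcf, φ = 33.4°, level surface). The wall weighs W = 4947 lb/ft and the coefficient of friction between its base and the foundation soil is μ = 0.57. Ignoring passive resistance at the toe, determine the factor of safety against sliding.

1.91

K_a = tan²(45° − 33.4°/2) = 0.2899.
P_a = ½K_aγH² = 0.5×0.2899×108.2×9.7² = 1476 lb/ft, acting at H/3 = 3.233 ft above the base.
FS_sliding = μW / P_a = 0.57×4947 / 1476 = 1.911.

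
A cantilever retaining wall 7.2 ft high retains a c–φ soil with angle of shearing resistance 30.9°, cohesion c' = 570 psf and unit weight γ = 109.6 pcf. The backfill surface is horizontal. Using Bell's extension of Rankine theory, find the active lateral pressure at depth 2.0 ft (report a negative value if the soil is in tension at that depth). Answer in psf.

K_a = (1 − sin φ)/(1 + sin φ) = 0.3214.
σ_a = K_a γ z − 2c√K_a = 0.3214×109.6×2.0 − 2×570×0.5669 = -575.8 psf.

-576 psf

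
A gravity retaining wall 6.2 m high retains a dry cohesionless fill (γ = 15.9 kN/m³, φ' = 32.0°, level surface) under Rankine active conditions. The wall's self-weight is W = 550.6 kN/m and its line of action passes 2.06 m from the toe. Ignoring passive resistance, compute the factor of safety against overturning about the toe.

K_a = tan²(45° − 32.0°/2) = 0.3073.
P_a = ½K_aγH² = 0.5×0.3073×15.9×6.2² = 93.90 kN/m, acting at H/3 = 2.067 m above the base.
Overturning moment M_o = P_a × H/3 = 93.90 × 2.067 = 194.1.
Resisting moment M_r = W × 2.06 = 550.6 × 2.06 = 1134.
FS_overturning = M_r/M_o = 1134/194.1 = 5.845.

5.84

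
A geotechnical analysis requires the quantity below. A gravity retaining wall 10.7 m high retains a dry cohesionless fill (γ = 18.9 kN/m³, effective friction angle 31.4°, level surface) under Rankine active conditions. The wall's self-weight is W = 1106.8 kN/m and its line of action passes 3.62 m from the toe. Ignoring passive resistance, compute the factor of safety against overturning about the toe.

3.30

K_a = tan²(45° − 31.4°/2) = 0.3149.
P_a = ½K_aγH² = 0.5×0.3149×18.9×10.7² = 340.7 kN/m, acting at H/3 = 3.567 m above the base.
Overturning moment M_o = P_a × H/3 = 340.7 × 3.567 = 1215.
Resisting moment M_r = W × 3.62 = 1106.8 × 3.62 = 4007.
FS_overturning = M_r/M_o = 4007/1215 = 3.297.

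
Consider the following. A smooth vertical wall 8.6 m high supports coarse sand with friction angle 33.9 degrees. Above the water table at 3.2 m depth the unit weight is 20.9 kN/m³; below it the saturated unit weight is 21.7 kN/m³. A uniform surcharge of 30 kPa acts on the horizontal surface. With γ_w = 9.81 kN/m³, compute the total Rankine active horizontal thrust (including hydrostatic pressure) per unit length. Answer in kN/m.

K_a = tan²(45° − φ/2) = 0.2839.
γ' = 21.7 − 9.81 = 11.89 kN/m³. h₂ = H − d_w = 5.4 m.
σ'_h: at surface K_a·q = 8.517; at WT K_a(q+γd_w) = 27.50; at base K_a(q+γd_w+γ'h₂) = 45.73 kPa.
P₁ = ½(8.517+27.50)×3.2 = 57.64; P₂ = ½(27.50+45.73)×5.4 = 197.7; P_w = ½γ_w h₂² = 143.0.
Total = 57.64+197.7+143.0 = 398.4 kN/m.

398 kN/m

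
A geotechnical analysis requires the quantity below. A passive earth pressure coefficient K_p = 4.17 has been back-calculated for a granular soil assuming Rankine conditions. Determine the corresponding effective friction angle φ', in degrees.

K_p = (1+sin φ)/(1−sin φ) ⇒ sin φ = (K_p − 1)/(K_p + 1) = 0.6132.
φ = arcsin(0.6132) = 37.82°.

37.8°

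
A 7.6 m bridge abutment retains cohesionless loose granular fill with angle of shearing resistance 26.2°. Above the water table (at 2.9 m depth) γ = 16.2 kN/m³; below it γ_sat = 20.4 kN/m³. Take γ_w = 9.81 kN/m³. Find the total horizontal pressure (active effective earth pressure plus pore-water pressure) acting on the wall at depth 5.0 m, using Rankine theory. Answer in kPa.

47.4 kPa

K_a = (1 − sin φ)/(1 + sin φ) = 0.3874.
γ' = 20.4 − 9.81 = 10.59 kN/m³.
Effective vertical stress at 5.0 m: σ'_v = 16.2×2.9 + 10.59×2.10 = 69.22 kPa.
σ'_h = K_a σ'_v = 0.3874 × 69.22 = 26.82 kPa; u = γ_w × 2.10 = 20.60 kPa.
Total σ_h = 26.82 + 20.60 = 47.42 kPa.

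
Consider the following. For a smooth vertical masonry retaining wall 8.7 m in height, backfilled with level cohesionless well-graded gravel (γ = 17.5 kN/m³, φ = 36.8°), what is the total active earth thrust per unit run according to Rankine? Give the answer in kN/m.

166 kN/m

K_a = tan²(45° − φ/2) = 0.2508.
P_a = ½ K_a γ H² = 0.5 × 0.2508 × 17.5 × 8.7² = 166.1 kN/m.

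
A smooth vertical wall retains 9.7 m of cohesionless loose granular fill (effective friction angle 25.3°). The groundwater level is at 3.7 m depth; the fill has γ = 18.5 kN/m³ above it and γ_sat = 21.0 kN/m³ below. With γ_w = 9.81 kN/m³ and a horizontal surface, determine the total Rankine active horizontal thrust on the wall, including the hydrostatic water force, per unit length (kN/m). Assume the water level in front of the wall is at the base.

473 kN/m

K_a = tan²(45° − φ/2) = 0.4012.
γ' = 21.0 − 9.81 = 11.19 kN/m³. Depth below WT = 6.0 m.
σ'_h at WT = K_a γ d_w = 27.46 kPa; at base = 27.46 + K_a γ' × 6.0 = 54.40 kPa.
P₁ (0–3.7 m) = ½×27.46×3.7 = 50.80. P₂ (3.7–9.7 m) = ½(27.46+54.40)×6.0 = 245.6.
P_w = ½ γ_w h₂² = 0.5×9.81×6.0² = 176.6. Total = 50.80+245.6+176.6 = 473.0 kN/m.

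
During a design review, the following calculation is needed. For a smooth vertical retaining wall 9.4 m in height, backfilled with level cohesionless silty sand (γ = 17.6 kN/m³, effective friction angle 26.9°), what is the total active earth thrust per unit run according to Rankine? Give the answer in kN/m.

K_a = tan²(45° − φ/2) = 0.3770.
P_a = ½ K_a γ H² = 0.5 × 0.3770 × 17.6 × 9.4² = 293.1 kN/m.

293 kN/m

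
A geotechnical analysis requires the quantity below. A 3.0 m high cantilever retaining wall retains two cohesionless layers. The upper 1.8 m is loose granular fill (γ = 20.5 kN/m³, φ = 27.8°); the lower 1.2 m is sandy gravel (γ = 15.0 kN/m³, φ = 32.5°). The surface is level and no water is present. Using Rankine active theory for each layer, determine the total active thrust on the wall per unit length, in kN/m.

28.7 kN/m

K_a1 = tan²(45°−27.8°/2) = 0.3639; K_a2 = tan²(45°−32.5°/2) = 0.3010.
Layer 1: σ at base = K_a1 γ₁ h₁ = 13.43 kPa; P₁ = ½×13.43×1.8 = 12.09.
Layer 2: σ_v at top = γ₁h₁ = 36.90; σ_h top = K_a2×36.90 = 11.11; σ_h base = K_a2×(36.90+15.0×1.2) = 16.52.
P₂ = ½(11.11+16.52)×1.2 = 16.58. Total P_a = 12.09+16.58 = 28.66 kN/m.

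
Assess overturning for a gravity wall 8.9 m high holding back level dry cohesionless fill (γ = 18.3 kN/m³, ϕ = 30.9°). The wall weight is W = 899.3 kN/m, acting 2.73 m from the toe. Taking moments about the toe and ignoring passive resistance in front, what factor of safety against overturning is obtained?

3.55

K_a = tan²(45° − 30.9°/2) = 0.3214.
P_a = ½K_aγH² = 0.5×0.3214×18.3×8.9² = 232.9 kN/m, acting at H/3 = 2.967 m above the base.
Overturning moment M_o = P_a × H/3 = 232.9 × 2.967 = 691.1.
Resisting moment M_r = W × 2.73 = 899.3 × 2.73 = 2455.
FS_overturning = M_r/M_o = 2455/691.1 = 3.553.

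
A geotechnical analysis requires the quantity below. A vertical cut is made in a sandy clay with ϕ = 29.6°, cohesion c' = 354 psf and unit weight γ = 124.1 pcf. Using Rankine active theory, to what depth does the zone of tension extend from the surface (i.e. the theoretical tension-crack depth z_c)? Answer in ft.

K_a = tan²(45° − 29.6°/2) = 0.3387; √K_a = 0.5820.
The active pressure is zero where K_a γ z = 2c√K_a, so z_c = 2c/(γ√K_a) = 2×354/(124.1×0.5820) = 9.802 ft.

9.80 ft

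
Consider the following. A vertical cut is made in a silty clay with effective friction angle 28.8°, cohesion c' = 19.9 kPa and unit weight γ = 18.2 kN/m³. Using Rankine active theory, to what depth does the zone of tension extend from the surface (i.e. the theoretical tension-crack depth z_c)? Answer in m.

3.70 m

K_a = tan²(45° − 28.8°/2) = 0.3498; √K_a = 0.5914.
The active pressure is zero where K_a γ z = 2c√K_a, so z_c = 2c/(γ√K_a) = 2×19.9/(18.2×0.5914) = 3.698 m.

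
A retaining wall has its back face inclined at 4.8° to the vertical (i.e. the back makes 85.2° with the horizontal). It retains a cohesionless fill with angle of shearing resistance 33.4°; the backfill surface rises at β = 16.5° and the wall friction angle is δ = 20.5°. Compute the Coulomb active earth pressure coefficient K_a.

K_a = sin²(α+φ) / [sin²α · sin(α−δ) · (1 + √{sin(φ+δ)sin(φ−β) / (sin(α−δ)sin(α+β))})²].
With α = 85.2°, φ = 33.4°, δ = 20.5°, β = 16.5°: K_a = 0.3741.

0.374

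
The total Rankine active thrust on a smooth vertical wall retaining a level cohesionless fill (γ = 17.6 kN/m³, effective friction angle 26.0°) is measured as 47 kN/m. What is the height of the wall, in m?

K_a = 0.3905. P_a = ½ K_a γ H² ⇒ H = √(2P_a/(K_a γ)).
H = √(2×47/(0.3905×17.6)) = 3.698 m.

3.70 m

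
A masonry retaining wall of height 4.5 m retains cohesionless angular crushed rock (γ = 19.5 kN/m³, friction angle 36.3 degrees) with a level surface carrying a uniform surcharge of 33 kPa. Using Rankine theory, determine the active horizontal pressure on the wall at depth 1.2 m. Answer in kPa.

14.5 kPa

K_a = (1 − sin φ)/(1 + sin φ) = 0.2563.
σ_v = γz + q = 19.5 × 1.2 + 33 = 56.40 kPa.
σ_h = K_a σ_v = 0.2563 × 56.40 = 14.45 kPa.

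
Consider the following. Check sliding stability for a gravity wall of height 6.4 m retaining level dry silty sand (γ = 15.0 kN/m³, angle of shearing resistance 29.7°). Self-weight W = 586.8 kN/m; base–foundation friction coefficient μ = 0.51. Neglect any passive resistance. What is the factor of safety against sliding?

K_a = tan²(45° − 29.7°/2) = 0.3374.
P_a = ½K_aγH² = 0.5×0.3374×15.0×6.4² = 103.6 kN/m, acting at H/3 = 2.133 m above the base.
FS_sliding = μW / P_a = 0.51×586.8 / 103.6 = 2.887.

2.89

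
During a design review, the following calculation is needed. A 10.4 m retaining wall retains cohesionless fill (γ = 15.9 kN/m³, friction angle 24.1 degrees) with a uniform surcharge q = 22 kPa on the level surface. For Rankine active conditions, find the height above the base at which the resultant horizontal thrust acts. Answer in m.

3.83 m

K_a = 0.4201.
Triangular part P₁ = ½K_aγH² = 361.3 at H/3 = 3.467 m; rectangular part P₂ = K_a q H = 96.12 at H/2 = 5.200 m.
ȳ = (P₁·3.467 + P₂·5.200)/(P₁+P₂) = 3.831 m.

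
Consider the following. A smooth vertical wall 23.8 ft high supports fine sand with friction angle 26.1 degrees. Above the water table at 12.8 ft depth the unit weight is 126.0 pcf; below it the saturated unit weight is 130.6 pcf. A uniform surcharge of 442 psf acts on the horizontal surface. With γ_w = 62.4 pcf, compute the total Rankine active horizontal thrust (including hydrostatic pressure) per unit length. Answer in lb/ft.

20400 lb/ft

K_a = tan²(45° − φ/2) = 0.3889.
γ' = 130.6 − 62.4 = 68.20 pcf. h₂ = H − d_w = 11.0 ft.
σ'_h: at surface K_a·q = 171.9; at WT K_a(q+γd_w) = 799.2; at base K_a(q+γd_w+γ'h₂) = 1091 psf.
P₁ = ½(171.9+799.2)×12.8 = 6215; P₂ = ½(799.2+1091)×11.0 = 10400; P_w = ½γ_w h₂² = 3775.
Total = 6215+10400+3775 = 20390 lb/ft.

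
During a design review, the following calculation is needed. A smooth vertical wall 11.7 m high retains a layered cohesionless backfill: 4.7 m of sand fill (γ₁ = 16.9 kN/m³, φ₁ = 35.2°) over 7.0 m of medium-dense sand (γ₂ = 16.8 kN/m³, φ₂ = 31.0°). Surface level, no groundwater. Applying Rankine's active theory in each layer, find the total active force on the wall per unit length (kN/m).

360 kN/m

K_a1 = tan²(45°−35.2°/2) = 0.2687; K_a2 = tan²(45°−31.0°/2) = 0.3201.
Layer 1: σ at base = K_a1 γ₁ h₁ = 21.34 kPa; P₁ = ½×21.34×4.7 = 50.15.
Layer 2: σ_v at top = γ₁h₁ = 79.43; σ_h top = K_a2×79.43 = 25.43; σ_h base = K_a2×(79.43+16.8×7.0) = 63.07.
P₂ = ½(25.43+63.07)×7.0 = 309.7. Total P_a = 50.15+309.7 = 359.9 kN/m.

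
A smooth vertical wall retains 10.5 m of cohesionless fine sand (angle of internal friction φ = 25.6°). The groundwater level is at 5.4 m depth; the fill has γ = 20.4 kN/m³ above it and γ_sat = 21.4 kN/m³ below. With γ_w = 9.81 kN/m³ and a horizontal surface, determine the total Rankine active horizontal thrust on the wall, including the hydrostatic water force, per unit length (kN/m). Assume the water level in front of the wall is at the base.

528 kN/m

K_a = tan²(45° − φ/2) = 0.3966.
γ' = 21.4 − 9.81 = 11.59 kN/m³. Depth below WT = 5.1 m.
σ'_h at WT = K_a γ d_w = 43.69 kPa; at base = 43.69 + K_a γ' × 5.1 = 67.13 kPa.
P₁ (0–5.4 m) = ½×43.69×5.4 = 118.0. P₂ (5.4–10.5 m) = ½(43.69+67.13)×5.1 = 282.6.
P_w = ½ γ_w h₂² = 0.5×9.81×5.1² = 127.6. Total = 118.0+282.6+127.6 = 528.1 kN/m.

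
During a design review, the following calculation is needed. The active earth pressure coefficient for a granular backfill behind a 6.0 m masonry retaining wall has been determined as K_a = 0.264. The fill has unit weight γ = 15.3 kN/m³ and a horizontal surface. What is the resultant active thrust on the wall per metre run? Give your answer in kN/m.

72.7 kN/m

P = ½ K_a γ H² = 0.5 × 0.264 × 15.3 × 6.0² = 72.71 kN/m.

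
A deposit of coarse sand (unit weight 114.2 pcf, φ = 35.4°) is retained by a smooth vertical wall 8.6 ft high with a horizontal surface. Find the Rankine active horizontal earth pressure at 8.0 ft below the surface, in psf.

K_a = (1 − sin φ)/(1 + sin φ) = 0.2664.
σ_h = K_a γ z = 0.2664 × 114.2 × 8.0 = 243.4 psf.

243 psf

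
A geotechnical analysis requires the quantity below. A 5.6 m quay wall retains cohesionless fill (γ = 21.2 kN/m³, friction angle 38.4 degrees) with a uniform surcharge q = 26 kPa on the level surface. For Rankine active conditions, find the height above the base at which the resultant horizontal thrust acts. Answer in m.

K_a = 0.2337.
Triangular part P₁ = ½K_aγH² = 77.68 at H/3 = 1.867 m; rectangular part P₂ = K_a q H = 34.03 at H/2 = 2.800 m.
ȳ = (P₁·1.867 + P₂·2.800)/(P₁+P₂) = 2.151 m.

2.15 m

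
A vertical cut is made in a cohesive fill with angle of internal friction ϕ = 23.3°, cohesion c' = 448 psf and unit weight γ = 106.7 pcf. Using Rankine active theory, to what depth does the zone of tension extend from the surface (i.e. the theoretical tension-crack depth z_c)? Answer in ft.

K_a = tan²(45° − 23.3°/2) = 0.4331; √K_a = 0.6581.
The active pressure is zero where K_a γ z = 2c√K_a, so z_c = 2c/(γ√K_a) = 2×448/(106.7×0.6581) = 12.76 ft.

12.8 ft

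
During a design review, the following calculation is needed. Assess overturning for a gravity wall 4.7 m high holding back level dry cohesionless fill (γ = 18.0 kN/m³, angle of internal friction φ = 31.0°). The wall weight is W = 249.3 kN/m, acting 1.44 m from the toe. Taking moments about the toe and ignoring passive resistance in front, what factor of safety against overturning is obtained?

K_a = tan²(45° − 31.0°/2) = 0.3201.
P_a = ½K_aγH² = 0.5×0.3201×18.0×4.7² = 63.64 kN/m, acting at H/3 = 1.567 m above the base.
Overturning moment M_o = P_a × H/3 = 63.64 × 1.567 = 99.70.
Resisting moment M_r = W × 1.44 = 249.3 × 1.44 = 359.0.
FS_overturning = M_r/M_o = 359.0/99.70 = 3.601.

3.60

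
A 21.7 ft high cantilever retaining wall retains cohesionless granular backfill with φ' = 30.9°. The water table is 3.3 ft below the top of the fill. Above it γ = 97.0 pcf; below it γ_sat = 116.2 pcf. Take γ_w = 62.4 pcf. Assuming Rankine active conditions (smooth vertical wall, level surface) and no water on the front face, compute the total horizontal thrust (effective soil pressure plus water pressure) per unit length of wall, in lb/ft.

K_a = tan²(45° − φ/2) = 0.3214.
γ' = 116.2 − 62.4 = 53.80 pcf. Depth below WT = 18.4 ft.
σ'_h at WT = K_a γ d_w = 102.9 psf; at base = 102.9 + K_a γ' × 18.4 = 421.0 psf.
P₁ (0–3.3 ft) = ½×102.9×3.3 = 169.8. P₂ (3.3–21.7 ft) = ½(102.9+421.0)×18.4 = 4820.
P_w = ½ γ_w h₂² = 0.5×62.4×18.4² = 10560. Total = 169.8+4820+10560 = 15550 lb/ft.

15600 lb/ft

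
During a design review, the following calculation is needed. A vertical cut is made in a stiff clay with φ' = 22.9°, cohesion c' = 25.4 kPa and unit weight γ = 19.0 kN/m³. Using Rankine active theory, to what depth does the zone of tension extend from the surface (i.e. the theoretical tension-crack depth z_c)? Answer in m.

K_a = tan²(45° − 22.9°/2) = 0.4398; √K_a = 0.6631.
The active pressure is zero where K_a γ z = 2c√K_a, so z_c = 2c/(γ√K_a) = 2×25.4/(19.0×0.6631) = 4.032 m.

4.03 m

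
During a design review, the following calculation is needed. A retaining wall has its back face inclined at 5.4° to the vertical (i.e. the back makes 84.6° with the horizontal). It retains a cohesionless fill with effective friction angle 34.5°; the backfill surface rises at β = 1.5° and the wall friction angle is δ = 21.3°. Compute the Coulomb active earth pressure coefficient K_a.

K_a = sin²(α+φ) / [sin²α · sin(α−δ) · (1 + √{sin(φ+δ)sin(φ−β) / (sin(α−δ)sin(α+β))})²].
With α = 84.6°, φ = 34.5°, δ = 21.3°, β = 1.5°: K_a = 0.2946.

0.295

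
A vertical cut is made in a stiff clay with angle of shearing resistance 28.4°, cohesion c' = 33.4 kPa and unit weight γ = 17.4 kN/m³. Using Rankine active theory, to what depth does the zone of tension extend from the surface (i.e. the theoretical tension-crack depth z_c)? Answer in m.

6.44 m

K_a = tan²(45° − 28.4°/2) = 0.3554; √K_a = 0.5961.
The active pressure is zero where K_a γ z = 2c√K_a, so z_c = 2c/(γ√K_a) = 2×33.4/(17.4×0.5961) = 6.440 m.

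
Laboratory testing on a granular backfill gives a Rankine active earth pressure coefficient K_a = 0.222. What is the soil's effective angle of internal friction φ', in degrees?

K_a = tan²(45° − φ/2) ⇒ 45° − φ/2 = arctan(√0.222) = 25.23°.
φ = 2(45° − 25.23°) = 39.54°.

39.5°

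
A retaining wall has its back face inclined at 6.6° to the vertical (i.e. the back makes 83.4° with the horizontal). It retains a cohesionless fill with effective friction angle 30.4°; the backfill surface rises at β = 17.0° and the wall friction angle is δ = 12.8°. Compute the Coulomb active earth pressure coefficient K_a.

0.450

K_a = sin²(α+φ) / [sin²α · sin(α−δ) · (1 + √{sin(φ+δ)sin(φ−β) / (sin(α−δ)sin(α+β))})²].
With α = 83.4°, φ = 30.4°, δ = 12.8°, β = 17.0°: K_a = 0.4502.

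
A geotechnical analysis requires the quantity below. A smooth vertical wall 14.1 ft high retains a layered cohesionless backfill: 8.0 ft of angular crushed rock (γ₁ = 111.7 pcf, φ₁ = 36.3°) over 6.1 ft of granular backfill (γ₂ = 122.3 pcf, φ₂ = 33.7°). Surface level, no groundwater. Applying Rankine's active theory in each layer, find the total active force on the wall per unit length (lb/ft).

3130 lb/ft

K_a1 = tan²(45°−36.3°/2) = 0.2563; K_a2 = tan²(45°−33.7°/2) = 0.2863.
Layer 1: σ at base = K_a1 γ₁ h₁ = 229.0 psf; P₁ = ½×229.0×8.0 = 916.0.
Layer 2: σ_v at top = γ₁h₁ = 893.6; σ_h top = K_a2×893.6 = 255.8; σ_h base = K_a2×(893.6+122.3×6.1) = 469.4.
P₂ = ½(255.8+469.4)×6.1 = 2212. Total P_a = 916.0+2212 = 3128 lb/ft.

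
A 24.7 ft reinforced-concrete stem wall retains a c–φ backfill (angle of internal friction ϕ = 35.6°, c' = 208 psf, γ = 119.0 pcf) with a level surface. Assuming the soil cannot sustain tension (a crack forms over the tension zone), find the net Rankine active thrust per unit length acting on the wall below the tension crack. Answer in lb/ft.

5030 lb/ft

K_a = 0.2641; √K_a = 0.5139.
Tension-crack depth z_c = 2c/(γ√K_a) = 2×208/(119.0×0.5139) = 6.802 ft.
σ_a at base = K_a γ H − 2c√K_a = 0.2641×119.0×24.7 − 2×208×0.5139 = 562.5 psf.
P_a = ½ × 562.5 × (H − z_c) = 0.5×562.5×17.90 = 5034 lb/ft.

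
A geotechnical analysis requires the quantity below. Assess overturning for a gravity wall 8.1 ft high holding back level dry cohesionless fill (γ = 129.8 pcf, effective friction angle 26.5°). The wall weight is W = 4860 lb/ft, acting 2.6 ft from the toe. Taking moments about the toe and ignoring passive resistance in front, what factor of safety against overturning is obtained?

2.87

K_a = tan²(45° − 26.5°/2) = 0.3829.
P_a = ½K_aγH² = 0.5×0.3829×129.8×8.1² = 1631 lb/ft, acting at H/3 = 2.700 ft above the base.
Overturning moment M_o = P_a × H/3 = 1631 × 2.700 = 4403.
Resisting moment M_r = W × 2.6 = 4860 × 2.6 = 12640.
FS_overturning = M_r/M_o = 12640/4403 = 2.870.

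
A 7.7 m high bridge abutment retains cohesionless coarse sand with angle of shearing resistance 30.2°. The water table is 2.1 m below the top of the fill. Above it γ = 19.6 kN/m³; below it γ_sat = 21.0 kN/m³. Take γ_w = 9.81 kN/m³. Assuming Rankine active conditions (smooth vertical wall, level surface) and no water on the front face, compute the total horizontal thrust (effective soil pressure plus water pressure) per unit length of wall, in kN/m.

302 kN/m

K_a = tan²(45° − φ/2) = 0.3307.
γ' = 21.0 − 9.81 = 11.19 kN/m³. Depth below WT = 5.6 m.
σ'_h at WT = K_a γ d_w = 13.61 kPa; at base = 13.61 + K_a γ' × 5.6 = 34.33 kPa.
P₁ (0–2.1 m) = ½×13.61×2.1 = 14.29. P₂ (2.1–7.7 m) = ½(13.61+34.33)×5.6 = 134.2.
P_w = ½ γ_w h₂² = 0.5×9.81×5.6² = 153.8. Total = 14.29+134.2+153.8 = 302.3 kN/m.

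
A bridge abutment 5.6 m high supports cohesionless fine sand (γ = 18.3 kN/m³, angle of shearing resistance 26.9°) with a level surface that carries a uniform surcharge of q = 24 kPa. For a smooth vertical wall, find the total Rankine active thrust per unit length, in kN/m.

K_a = tan²(45° − φ/2) = 0.3770.
Soil triangle: ½ K_a γ H² = 0.5×0.3770×18.3×5.6² = 108.2 kN/m.
Surcharge rectangle: K_a q H = 0.3770×24×5.6 = 50.67 kN/m.
Total = 108.2 + 50.67 = 158.8 kN/m.

159 kN/m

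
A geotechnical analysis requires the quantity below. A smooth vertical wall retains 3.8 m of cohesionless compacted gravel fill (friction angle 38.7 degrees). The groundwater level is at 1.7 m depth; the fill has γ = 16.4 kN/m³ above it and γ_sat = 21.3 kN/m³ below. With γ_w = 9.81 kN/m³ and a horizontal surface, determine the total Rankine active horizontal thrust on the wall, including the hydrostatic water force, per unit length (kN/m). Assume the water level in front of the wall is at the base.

46.4 kN/m

K_a = tan²(45° − φ/2) = 0.2306.
γ' = 21.3 − 9.81 = 11.49 kN/m³. Depth below WT = 2.1 m.
σ'_h at WT = K_a γ d_w = 6.429 kPa; at base = 6.429 + K_a γ' × 2.1 = 11.99 kPa.
P₁ (0–1.7 m) = ½×6.429×1.7 = 5.464. P₂ (1.7–3.8 m) = ½(6.429+11.99)×2.1 = 19.34.
P_w = ½ γ_w h₂² = 0.5×9.81×2.1² = 21.63. Total = 5.464+19.34+21.63 = 46.44 kN/m.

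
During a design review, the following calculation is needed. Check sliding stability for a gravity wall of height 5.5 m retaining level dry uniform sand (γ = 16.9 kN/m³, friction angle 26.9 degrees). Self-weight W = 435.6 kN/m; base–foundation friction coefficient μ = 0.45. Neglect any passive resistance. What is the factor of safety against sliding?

2.03

K_a = tan²(45° − 26.9°/2) = 0.3770.
P_a = ½K_aγH² = 0.5×0.3770×16.9×5.5² = 96.37 kN/m, acting at H/3 = 1.833 m above the base.
FS_sliding = μW / P_a = 0.45×435.6 / 96.37 = 2.034.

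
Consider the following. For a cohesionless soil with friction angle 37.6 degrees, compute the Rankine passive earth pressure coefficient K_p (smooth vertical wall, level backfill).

4.13

K_p = (1 + sin φ)/(1 − sin φ) = tan²(45° + 37.6°/2) = 4.130.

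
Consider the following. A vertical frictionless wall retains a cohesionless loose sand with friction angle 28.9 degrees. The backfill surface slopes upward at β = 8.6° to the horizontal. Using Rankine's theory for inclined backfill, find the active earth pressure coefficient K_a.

K_a = cos β · (cos β − √(cos²β − cos²φ)) / (cos β + √(cos²β − cos²φ)).
cos β = 0.9888, cos φ = 0.8755, √(cos²β − cos²φ) = 0.4596.
K_a = 0.9888 × (0.9888 − 0.4596)/(0.9888 + 0.4596) = 0.3613.

0.361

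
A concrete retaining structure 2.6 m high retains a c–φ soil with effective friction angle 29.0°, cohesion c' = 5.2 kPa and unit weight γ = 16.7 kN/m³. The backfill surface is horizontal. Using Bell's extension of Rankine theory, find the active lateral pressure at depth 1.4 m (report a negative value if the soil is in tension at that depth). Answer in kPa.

K_a = (1 − sin φ)/(1 + sin φ) = 0.3470.
σ_a = K_a γ z − 2c√K_a = 0.3470×16.7×1.4 − 2×5.2×0.5890 = 1.986 kPa.

1.99 kPa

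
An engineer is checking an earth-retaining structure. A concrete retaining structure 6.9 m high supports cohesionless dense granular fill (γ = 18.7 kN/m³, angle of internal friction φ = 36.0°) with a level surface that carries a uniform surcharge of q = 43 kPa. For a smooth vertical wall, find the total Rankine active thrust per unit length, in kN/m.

193 kN/m

K_a = tan²(45° − φ/2) = 0.2596.
Soil triangle: ½ K_a γ H² = 0.5×0.2596×18.7×6.9² = 115.6 kN/m.
Surcharge rectangle: K_a q H = 0.2596×43×6.9 = 77.03 kN/m.
Total = 115.6 + 77.03 = 192.6 kN/m.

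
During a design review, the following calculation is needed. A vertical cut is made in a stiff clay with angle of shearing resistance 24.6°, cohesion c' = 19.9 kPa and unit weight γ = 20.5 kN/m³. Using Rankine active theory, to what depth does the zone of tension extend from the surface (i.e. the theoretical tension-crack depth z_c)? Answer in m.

3.02 m

K_a = tan²(45° − 24.6°/2) = 0.4121; √K_a = 0.6420.
The active pressure is zero where K_a γ z = 2c√K_a, so z_c = 2c/(γ√K_a) = 2×19.9/(20.5×0.6420) = 3.024 m.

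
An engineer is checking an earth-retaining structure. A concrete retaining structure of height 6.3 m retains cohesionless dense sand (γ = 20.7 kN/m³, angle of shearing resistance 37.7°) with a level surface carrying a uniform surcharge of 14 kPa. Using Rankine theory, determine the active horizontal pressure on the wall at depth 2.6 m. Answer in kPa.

16.3 kPa

K_a = (1 − sin φ)/(1 + sin φ) = 0.2411.
σ_v = γz + q = 20.7 × 2.6 + 14 = 67.82 kPa.
σ_h = K_a σ_v = 0.2411 × 67.82 = 16.35 kPa.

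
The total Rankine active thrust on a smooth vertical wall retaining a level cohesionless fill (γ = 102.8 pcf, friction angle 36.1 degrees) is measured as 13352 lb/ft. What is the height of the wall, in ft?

31.7 ft

K_a = 0.2585. P_a = ½ K_a γ H² ⇒ H = √(2P_a/(K_a γ)).
H = √(2×13352/(0.2585×102.8)) = 31.70 ft.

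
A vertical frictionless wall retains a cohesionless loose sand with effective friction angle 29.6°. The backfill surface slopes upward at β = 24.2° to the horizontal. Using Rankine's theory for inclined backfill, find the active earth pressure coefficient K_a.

0.489

K_a = cos β · (cos β − √(cos²β − cos²φ)) / (cos β + √(cos²β − cos²φ)).
cos β = 0.9121, cos φ = 0.8695, √(cos²β − cos²φ) = 0.2756.
K_a = 0.9121 × (0.9121 − 0.2756)/(0.9121 + 0.2756) = 0.4889.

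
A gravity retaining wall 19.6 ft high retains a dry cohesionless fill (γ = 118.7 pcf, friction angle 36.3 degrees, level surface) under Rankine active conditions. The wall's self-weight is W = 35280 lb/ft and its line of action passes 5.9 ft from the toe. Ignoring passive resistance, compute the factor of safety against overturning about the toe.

5.45

K_a = tan²(45° − 36.3°/2) = 0.2563.
P_a = ½K_aγH² = 0.5×0.2563×118.7×19.6² = 5843 lb/ft, acting at H/3 = 6.533 ft above the base.
Overturning moment M_o = P_a × H/3 = 5843 × 6.533 = 38170.
Resisting moment M_r = W × 5.9 = 35280 × 5.9 = 208200.
FS_overturning = M_r/M_o = 208200/38170 = 5.453.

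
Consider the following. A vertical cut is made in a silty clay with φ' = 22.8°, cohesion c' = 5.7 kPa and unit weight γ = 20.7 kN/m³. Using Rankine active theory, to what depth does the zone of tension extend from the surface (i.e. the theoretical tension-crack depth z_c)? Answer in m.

0.829 m

K_a = tan²(45° − 22.8°/2) = 0.4414; √K_a = 0.6644.
The active pressure is zero where K_a γ z = 2c√K_a, so z_c = 2c/(γ√K_a) = 2×5.7/(20.7×0.6644) = 0.8289 m.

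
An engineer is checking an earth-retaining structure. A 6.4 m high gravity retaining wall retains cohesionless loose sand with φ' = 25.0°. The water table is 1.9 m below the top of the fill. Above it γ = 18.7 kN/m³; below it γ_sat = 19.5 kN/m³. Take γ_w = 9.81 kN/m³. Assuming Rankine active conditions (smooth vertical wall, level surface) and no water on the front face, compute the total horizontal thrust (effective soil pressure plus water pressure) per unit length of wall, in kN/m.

218 kN/m

K_a = tan²(45° − φ/2) = 0.4059.
γ' = 19.5 − 9.81 = 9.690 kN/m³. Depth below WT = 4.5 m.
σ'_h at WT = K_a γ d_w = 14.42 kPa; at base = 14.42 + K_a γ' × 4.5 = 32.12 kPa.
P₁ (0–1.9 m) = ½×14.42×1.9 = 13.70. P₂ (1.9–6.4 m) = ½(14.42+32.12)×4.5 = 104.7.
P_w = ½ γ_w h₂² = 0.5×9.81×4.5² = 99.33. Total = 13.70+104.7+99.33 = 217.7 kN/m.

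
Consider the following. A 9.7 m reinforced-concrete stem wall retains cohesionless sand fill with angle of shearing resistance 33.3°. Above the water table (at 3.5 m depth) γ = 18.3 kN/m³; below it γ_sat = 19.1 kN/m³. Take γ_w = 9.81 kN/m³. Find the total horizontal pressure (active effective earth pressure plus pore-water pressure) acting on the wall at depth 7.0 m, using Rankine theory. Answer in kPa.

K_a = (1 − sin φ)/(1 + sin φ) = 0.2911.
γ' = 19.1 − 9.81 = 9.290 kN/m³.
Effective vertical stress at 7.0 m: σ'_v = 18.3×3.5 + 9.290×3.50 = 96.56 kPa.
σ'_h = K_a σ'_v = 0.2911 × 96.56 = 28.11 kPa; u = γ_w × 3.50 = 34.34 kPa.
Total σ_h = 28.11 + 34.34 = 62.45 kPa.

62.4 kPa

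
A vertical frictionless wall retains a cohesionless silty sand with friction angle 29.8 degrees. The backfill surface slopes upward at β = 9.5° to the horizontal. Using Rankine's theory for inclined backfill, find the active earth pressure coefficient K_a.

0.351

K_a = cos β · (cos β − √(cos²β − cos²φ)) / (cos β + √(cos²β − cos²φ)).
cos β = 0.9863, cos φ = 0.8678, √(cos²β − cos²φ) = 0.4688.
K_a = 0.9863 × (0.9863 − 0.4688)/(0.9863 + 0.4688) = 0.3508.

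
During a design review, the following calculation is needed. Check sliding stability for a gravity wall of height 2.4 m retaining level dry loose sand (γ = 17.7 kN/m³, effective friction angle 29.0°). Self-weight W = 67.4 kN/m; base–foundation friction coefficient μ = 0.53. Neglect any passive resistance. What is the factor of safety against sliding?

K_a = tan²(45° − 29.0°/2) = 0.3470.
P_a = ½K_aγH² = 0.5×0.3470×17.7×2.4² = 17.69 kN/m, acting at H/3 = 0.8000 m above the base.
FS_sliding = μW / P_a = 0.53×67.4 / 17.69 = 2.020.

2.02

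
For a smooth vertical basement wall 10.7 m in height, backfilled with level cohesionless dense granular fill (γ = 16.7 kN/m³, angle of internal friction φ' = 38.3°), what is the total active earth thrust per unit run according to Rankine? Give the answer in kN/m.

K_a = tan²(45° − φ/2) = 0.2347.
P_a = ½ K_a γ H² = 0.5 × 0.2347 × 16.7 × 10.7² = 224.4 kN/m.

224 kN/m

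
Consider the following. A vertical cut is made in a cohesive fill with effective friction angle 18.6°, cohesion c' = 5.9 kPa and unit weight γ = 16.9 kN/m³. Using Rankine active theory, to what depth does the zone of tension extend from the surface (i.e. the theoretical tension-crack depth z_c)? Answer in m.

0.972 m

K_a = tan²(45° − 18.6°/2) = 0.5163; √K_a = 0.7186.
The active pressure is zero where K_a γ z = 2c√K_a, so z_c = 2c/(γ√K_a) = 2×5.9/(16.9×0.7186) = 0.9717 m.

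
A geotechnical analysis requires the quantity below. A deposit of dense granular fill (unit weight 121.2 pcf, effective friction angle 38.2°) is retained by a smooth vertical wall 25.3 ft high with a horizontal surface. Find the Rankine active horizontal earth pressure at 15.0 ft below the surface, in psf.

K_a = (1 − sin φ)/(1 + sin φ) = 0.2358.
σ_h = K_a γ z = 0.2358 × 121.2 × 15.0 = 428.7 psf.

429 psf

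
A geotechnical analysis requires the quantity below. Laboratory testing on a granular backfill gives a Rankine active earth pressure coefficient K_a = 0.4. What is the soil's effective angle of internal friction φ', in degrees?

K_a = tan²(45° − φ/2) ⇒ 45° − φ/2 = arctan(√0.4) = 32.31°.
φ = 2(45° − 32.31°) = 25.38°.

25.4°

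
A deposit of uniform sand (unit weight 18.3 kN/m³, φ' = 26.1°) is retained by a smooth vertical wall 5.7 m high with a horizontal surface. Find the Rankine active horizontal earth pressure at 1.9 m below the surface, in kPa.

13.5 kPa

K_a = (1 − sin φ)/(1 + sin φ) = 0.3889.
σ_h = K_a γ z = 0.3889 × 18.3 × 1.9 = 13.52 kPa.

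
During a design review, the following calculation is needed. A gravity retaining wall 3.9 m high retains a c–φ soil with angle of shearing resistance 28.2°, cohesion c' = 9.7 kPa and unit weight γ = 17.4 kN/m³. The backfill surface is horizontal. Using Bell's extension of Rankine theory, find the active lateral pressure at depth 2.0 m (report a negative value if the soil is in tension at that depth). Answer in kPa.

K_a = (1 − sin φ)/(1 + sin φ) = 0.3582.
σ_a = K_a γ z − 2c√K_a = 0.3582×17.4×2.0 − 2×9.7×0.5985 = 0.8543 kPa.

0.854 kPa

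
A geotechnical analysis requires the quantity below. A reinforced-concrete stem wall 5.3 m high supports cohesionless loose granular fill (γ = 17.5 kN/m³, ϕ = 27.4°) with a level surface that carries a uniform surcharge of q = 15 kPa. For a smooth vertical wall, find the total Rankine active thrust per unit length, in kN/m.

K_a = tan²(45° − φ/2) = 0.3697.
Soil triangle: ½ K_a γ H² = 0.5×0.3697×17.5×5.3² = 90.86 kN/m.
Surcharge rectangle: K_a q H = 0.3697×15×5.3 = 29.39 kN/m.
Total = 90.86 + 29.39 = 120.3 kN/m.

120 kN/m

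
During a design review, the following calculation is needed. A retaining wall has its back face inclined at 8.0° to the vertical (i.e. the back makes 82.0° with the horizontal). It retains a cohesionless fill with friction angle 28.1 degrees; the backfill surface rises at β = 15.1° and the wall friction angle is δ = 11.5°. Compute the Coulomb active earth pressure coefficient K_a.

K_a = sin²(α+φ) / [sin²α · sin(α−δ) · (1 + √{sin(φ+δ)sin(φ−β) / (sin(α−δ)sin(α+β))})²].
With α = 82.0°, φ = 28.1°, δ = 11.5°, β = 15.1°: K_a = 0.4927.

0.493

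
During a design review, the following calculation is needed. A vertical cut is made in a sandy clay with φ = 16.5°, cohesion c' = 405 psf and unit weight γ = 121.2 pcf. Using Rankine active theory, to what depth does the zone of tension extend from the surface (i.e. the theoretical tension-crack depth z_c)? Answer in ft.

8.95 ft

K_a = tan²(45° − 16.5°/2) = 0.5576; √K_a = 0.7467.
The active pressure is zero where K_a γ z = 2c√K_a, so z_c = 2c/(γ√K_a) = 2×405/(121.2×0.7467) = 8.950 ft.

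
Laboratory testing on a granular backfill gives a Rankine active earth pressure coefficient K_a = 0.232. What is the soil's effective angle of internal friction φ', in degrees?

K_a = tan²(45° − φ/2) ⇒ 45° − φ/2 = arctan(√0.232) = 25.72°.
φ = 2(45° − 25.72°) = 38.56°.

38.6°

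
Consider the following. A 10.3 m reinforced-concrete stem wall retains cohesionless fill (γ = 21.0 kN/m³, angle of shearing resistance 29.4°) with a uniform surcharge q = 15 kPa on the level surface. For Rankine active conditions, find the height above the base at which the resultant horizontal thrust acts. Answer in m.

K_a = 0.3415.
Triangular part P₁ = ½K_aγH² = 380.4 at H/3 = 3.433 m; rectangular part P₂ = K_a q H = 52.76 at H/2 = 5.150 m.
ȳ = (P₁·3.433 + P₂·5.150)/(P₁+P₂) = 3.642 m.

3.64 m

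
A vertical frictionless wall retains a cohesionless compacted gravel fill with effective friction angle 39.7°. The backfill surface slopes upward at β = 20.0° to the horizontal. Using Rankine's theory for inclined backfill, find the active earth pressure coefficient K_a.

K_a = cos β · (cos β − √(cos²β − cos²φ)) / (cos β + √(cos²β − cos²φ)).
cos β = 0.9397, cos φ = 0.7694, √(cos²β − cos²φ) = 0.5395.
K_a = 0.9397 × (0.9397 − 0.5395)/(0.9397 + 0.5395) = 0.2542.

0.254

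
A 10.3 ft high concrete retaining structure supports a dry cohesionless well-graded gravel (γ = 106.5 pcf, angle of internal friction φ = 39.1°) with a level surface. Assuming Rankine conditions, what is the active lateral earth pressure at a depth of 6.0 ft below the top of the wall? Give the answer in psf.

K_a = (1 − sin φ)/(1 + sin φ) = 0.2265.
σ_h = K_a γ z = 0.2265 × 106.5 × 6.0 = 144.7 psf.

145 psf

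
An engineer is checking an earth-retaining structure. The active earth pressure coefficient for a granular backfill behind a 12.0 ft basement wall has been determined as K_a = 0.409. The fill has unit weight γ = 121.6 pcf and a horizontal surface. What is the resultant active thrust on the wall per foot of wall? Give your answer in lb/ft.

P = ½ K_a γ H² = 0.5 × 0.409 × 121.6 × 12.0² = 3581 lb/ft.

3580 lb/ft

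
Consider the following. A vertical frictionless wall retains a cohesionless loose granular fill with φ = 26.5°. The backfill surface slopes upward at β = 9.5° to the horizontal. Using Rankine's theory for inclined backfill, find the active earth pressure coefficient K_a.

K_a = cos β · (cos β − √(cos²β − cos²φ)) / (cos β + √(cos²β − cos²φ)).
cos β = 0.9863, cos φ = 0.8949, √(cos²β − cos²φ) = 0.4146.
K_a = 0.9863 × (0.9863 − 0.4146)/(0.9863 + 0.4146) = 0.4025.

0.403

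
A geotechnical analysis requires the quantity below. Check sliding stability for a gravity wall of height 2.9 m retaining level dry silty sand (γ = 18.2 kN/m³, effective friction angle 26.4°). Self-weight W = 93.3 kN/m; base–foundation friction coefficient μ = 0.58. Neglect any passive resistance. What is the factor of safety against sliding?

K_a = tan²(45° − 26.4°/2) = 0.3844.
P_a = ½K_aγH² = 0.5×0.3844×18.2×2.9² = 29.42 kN/m, acting at H/3 = 0.9667 m above the base.
FS_sliding = μW / P_a = 0.58×93.3 / 29.42 = 1.839.

1.84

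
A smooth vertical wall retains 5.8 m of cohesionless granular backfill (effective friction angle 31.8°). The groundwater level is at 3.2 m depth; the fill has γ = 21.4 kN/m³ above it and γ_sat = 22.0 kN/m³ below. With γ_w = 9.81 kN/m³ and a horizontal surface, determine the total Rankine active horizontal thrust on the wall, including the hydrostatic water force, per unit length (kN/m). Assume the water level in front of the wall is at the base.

K_a = tan²(45° − φ/2) = 0.3098.
γ' = 22.0 − 9.81 = 12.19 kN/m³. Depth below WT = 2.6 m.
σ'_h at WT = K_a γ d_w = 21.21 kPa; at base = 21.21 + K_a γ' × 2.6 = 31.03 kPa.
P₁ (0–3.2 m) = ½×21.21×3.2 = 33.94. P₂ (3.2–5.8 m) = ½(21.21+31.03)×2.6 = 67.92.
P_w = ½ γ_w h₂² = 0.5×9.81×2.6² = 33.16. Total = 33.94+67.92+33.16 = 135.0 kN/m.

135 kN/m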